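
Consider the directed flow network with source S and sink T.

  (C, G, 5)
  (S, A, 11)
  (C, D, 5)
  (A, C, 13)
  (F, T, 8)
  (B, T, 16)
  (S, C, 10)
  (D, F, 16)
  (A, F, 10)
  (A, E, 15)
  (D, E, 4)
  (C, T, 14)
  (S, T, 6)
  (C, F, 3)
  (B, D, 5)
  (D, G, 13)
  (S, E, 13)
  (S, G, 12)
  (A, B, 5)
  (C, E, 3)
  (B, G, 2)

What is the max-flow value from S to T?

27

Augment S→T: bottleneck 6, flow now 6.
Augment S→C→T: bottleneck 10, flow now 16.
Augment S→A→B→T: bottleneck 5, flow now 21.
Augment S→A→C→T: bottleneck 4, flow now 25.
Augment S→A→F→T: bottleneck 2, flow now 27.
No augmenting path remains; maximum flow = 27.
In the residual graph, reachable from S: {S, E, G}.
Min-cut edges: S→A (11), S→C (10), S→T (6); capacity 11 + 10 + 6 = 27.
This cut is saturated, so no flow can exceed 27.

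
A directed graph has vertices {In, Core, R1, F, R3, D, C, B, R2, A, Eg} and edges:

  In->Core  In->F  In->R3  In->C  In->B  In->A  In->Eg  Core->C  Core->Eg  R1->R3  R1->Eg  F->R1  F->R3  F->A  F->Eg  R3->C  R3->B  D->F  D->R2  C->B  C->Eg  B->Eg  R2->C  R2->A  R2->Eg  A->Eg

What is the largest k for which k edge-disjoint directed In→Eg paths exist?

Assign every edge capacity 1; by Menger, the answer equals the max flow.
Path In→Eg (+1); total 1.
Path In→Core→Eg (+1); total 2.
Path In→F→Eg (+1); total 3.
Path In→C→Eg (+1); total 4.
Path In→B→Eg (+1); total 5.
Path In→A→Eg (+1); total 6.
No residual In→Eg path; max flow = 6.
Certifying cut of size 6: {B→Eg, C→Eg, In→A, In→Core, In→Eg, In→F}.

6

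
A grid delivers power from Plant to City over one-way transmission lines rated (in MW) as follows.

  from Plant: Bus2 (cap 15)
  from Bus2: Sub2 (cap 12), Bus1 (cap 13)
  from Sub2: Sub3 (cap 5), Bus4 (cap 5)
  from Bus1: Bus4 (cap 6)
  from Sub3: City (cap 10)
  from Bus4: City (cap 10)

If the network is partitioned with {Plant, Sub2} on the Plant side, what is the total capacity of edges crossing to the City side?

25

Edges leaving {Plant, Sub2}: Plant→Bus2 (15), Sub2→Sub3 (5), Sub2→Bus4 (5).
Cut capacity = 15 + 5 + 5 = 25.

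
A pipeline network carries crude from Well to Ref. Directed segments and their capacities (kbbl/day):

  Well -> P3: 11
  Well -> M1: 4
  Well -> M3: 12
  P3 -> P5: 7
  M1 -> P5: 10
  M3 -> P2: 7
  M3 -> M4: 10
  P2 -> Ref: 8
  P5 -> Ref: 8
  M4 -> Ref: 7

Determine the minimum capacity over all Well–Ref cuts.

Augment Well→P3→P5→Ref: bottleneck 7, flow now 7.
Augment Well→M1→P5→Ref: bottleneck 1, flow now 8.
Augment Well→M3→P2→Ref: bottleneck 7, flow now 15.
Augment Well→M3→M4→Ref: bottleneck 5, flow now 20.
No augmenting path remains; maximum flow = 20.
By max-flow min-cut, the minimum cut capacity equals the max flow.
In the residual graph, reachable from Well: {Well, P3, M1, P5}.
Min-cut edges: Well→M3 (12), P5→Ref (8); capacity 12 + 8 = 20.

20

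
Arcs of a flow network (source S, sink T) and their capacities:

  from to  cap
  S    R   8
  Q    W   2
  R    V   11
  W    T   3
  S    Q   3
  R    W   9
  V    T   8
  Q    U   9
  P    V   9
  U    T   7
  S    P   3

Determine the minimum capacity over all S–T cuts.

14

Augment S→P→V→T: bottleneck 3, flow now 3.
Augment S→Q→U→T: bottleneck 3, flow now 6.
Augment S→R→V→T: bottleneck 5, flow now 11.
Augment S→R→W→T: bottleneck 3, flow now 14.
No augmenting path remains; maximum flow = 14.
By max-flow min-cut, the minimum cut capacity equals the max flow.
In the residual graph, reachable from S: {S}.
Min-cut edges: S→P (3), S→Q (3), S→R (8); capacity 3 + 3 + 8 = 14.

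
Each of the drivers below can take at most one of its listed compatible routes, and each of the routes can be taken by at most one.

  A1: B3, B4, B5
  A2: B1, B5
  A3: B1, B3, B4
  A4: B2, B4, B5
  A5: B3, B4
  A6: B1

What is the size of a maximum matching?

5

Unit-capacity flow: source→left, listed edges, right→sink; max matching = max flow.
Augmenting path A1→B3 (+1); matched 1.
Augmenting path A2→B1 (+1); matched 2.
Augmenting path A3→B4 (+1); matched 3.
Augmenting path A4→B2 (+1); matched 4.
Augmenting path A5→B3→A1→B5 (+1); matched 5.
No augmenting path remains; maximum matching = 5.
König certificate: {A4, B1, B3, B4, B5} is a vertex cover of size 5 (every listed pair touches it), so no matching can be larger.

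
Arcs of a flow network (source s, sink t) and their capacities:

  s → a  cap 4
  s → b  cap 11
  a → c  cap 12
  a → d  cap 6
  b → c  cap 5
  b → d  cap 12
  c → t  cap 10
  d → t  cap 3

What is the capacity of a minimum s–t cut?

12

Augment s→a→c→t: bottleneck 4, flow now 4.
Augment s→b→c→t: bottleneck 5, flow now 9.
Augment s→b→d→t: bottleneck 3, flow now 12.
No augmenting path remains; maximum flow = 12.
By max-flow min-cut, the minimum cut capacity equals the max flow.
In the residual graph, reachable from s: {s, b, d}.
Min-cut edges: s→a (4), b→c (5), d→t (3); capacity 4 + 5 + 3 = 12.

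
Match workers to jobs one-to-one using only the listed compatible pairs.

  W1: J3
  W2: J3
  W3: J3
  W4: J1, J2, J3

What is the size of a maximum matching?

2

Unit-capacity flow: source→left, listed edges, right→sink; max matching = max flow.
Augmenting path W1→J3 (+1); matched 1.
Augmenting path W4→J1 (+1); matched 2.
No augmenting path remains; maximum matching = 2.
König certificate: {W4, J3} is a vertex cover of size 2 (every listed pair touches it), so no matching can be larger.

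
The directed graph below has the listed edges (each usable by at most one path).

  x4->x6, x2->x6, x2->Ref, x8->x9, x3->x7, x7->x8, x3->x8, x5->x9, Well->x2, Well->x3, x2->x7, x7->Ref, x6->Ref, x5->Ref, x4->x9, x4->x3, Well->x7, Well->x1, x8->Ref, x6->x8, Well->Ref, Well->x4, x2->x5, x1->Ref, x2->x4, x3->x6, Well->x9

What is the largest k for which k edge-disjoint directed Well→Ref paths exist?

Assign every edge capacity 1; by Menger, the answer equals the max flow.
Path Well→Ref (+1); total 1.
Path Well→x1→Ref (+1); total 2.
Path Well→x2→Ref (+1); total 3.
Path Well→x7→Ref (+1); total 4.
Path Well→x3→x6→Ref (+1); total 5.
Path Well→x4→x3→x8→Ref (+1); total 6.
No residual Well→Ref path; max flow = 6.
Certifying cut of size 6: {Well→Ref, Well→x1, Well→x2, Well→x3, Well→x4, Well→x7}.

6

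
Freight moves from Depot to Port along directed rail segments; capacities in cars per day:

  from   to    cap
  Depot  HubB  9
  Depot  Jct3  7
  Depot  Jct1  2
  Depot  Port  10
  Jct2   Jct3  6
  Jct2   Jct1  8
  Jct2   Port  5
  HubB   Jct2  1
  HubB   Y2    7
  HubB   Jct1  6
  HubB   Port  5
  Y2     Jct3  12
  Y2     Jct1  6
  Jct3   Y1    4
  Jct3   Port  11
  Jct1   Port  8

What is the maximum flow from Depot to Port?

28

Augment Depot→Port: bottleneck 10, flow now 10.
Augment Depot→HubB→Port: bottleneck 5, flow now 15.
Augment Depot→Jct3→Port: bottleneck 7, flow now 22.
Augment Depot→Jct1→Port: bottleneck 2, flow now 24.
Augment Depot→HubB→Jct2→Port: bottleneck 1, flow now 25.
Augment Depot→HubB→Jct1→Port: bottleneck 3, flow now 28.
No augmenting path remains; maximum flow = 28.
In the residual graph, reachable from Depot: {Depot}.
Min-cut edges: Depot→HubB (9), Depot→Jct3 (7), Depot→Jct1 (2), Depot→Port (10); capacity 9 + 7 + 2 + 10 = 28.
This cut is saturated, so no flow can exceed 28.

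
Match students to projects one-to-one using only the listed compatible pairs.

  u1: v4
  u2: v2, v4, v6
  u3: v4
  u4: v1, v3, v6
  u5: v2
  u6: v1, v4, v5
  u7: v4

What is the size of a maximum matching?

5

Unit-capacity flow: source→left, listed edges, right→sink; max matching = max flow.
Augmenting path u1→v4 (+1); matched 1.
Augmenting path u2→v2 (+1); matched 2.
Augmenting path u4→v1 (+1); matched 3.
Augmenting path u6→v5 (+1); matched 4.
Augmenting path u5→v2→u2→v6 (+1); matched 5.
No augmenting path remains; maximum matching = 5.
König certificate: {u2, u4, u5, u6, v4} is a vertex cover of size 5 (every listed pair touches it), so no matching can be larger.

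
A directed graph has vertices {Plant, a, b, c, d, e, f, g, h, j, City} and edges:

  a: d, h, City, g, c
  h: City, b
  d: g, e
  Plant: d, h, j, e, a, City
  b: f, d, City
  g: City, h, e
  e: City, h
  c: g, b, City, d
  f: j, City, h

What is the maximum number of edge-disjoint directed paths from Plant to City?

5

Assign every edge capacity 1; by Menger, the answer equals the max flow.
Path Plant→City (+1); total 1.
Path Plant→a→City (+1); total 2.
Path Plant→e→City (+1); total 3.
Path Plant→h→City (+1); total 4.
Path Plant→d→g→City (+1); total 5.
No residual Plant→City path; max flow = 5.
Certifying cut of size 5: {Plant→City, Plant→a, Plant→d, Plant→e, Plant→h}.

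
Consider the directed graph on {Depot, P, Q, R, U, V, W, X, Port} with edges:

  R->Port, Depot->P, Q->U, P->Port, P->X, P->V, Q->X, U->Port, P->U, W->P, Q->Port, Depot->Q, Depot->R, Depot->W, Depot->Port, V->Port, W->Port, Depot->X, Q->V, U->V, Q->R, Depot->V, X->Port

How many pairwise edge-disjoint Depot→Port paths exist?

Assign every edge capacity 1; by Menger, the answer equals the max flow.
Path Depot→Port (+1); total 1.
Path Depot→P→Port (+1); total 2.
Path Depot→Q→Port (+1); total 3.
Path Depot→R→Port (+1); total 4.
Path Depot→V→Port (+1); total 5.
Path Depot→W→Port (+1); total 6.
Path Depot→X→Port (+1); total 7.
No residual Depot→Port path; max flow = 7.
Certifying cut of size 7: {Depot→P, Depot→Port, Depot→Q, Depot→R, Depot→V, Depot→W, Depot→X}.

7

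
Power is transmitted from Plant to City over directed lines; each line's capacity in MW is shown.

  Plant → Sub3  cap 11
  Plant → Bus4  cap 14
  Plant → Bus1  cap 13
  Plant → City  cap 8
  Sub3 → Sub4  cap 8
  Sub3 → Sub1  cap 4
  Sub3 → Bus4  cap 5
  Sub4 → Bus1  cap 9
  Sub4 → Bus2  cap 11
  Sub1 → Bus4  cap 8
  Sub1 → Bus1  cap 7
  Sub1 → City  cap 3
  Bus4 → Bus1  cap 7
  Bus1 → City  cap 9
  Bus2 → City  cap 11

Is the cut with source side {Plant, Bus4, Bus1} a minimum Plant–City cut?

Given cut capacity: 11 + 8 + 9 = 28.
Augment Plant→City: bottleneck 8, flow now 8.
Augment Plant→Bus1→City: bottleneck 9, flow now 17.
Augment Plant→Sub3→Sub1→City: bottleneck 3, flow now 20.
Augment Plant→Sub3→Sub4→Bus2→City: bottleneck 8, flow now 28.
No augmenting path remains; maximum flow = 28.
Cut capacity 28 equals the max flow, so it is a minimum cut.

Yes — it is a minimum cut (capacity 28).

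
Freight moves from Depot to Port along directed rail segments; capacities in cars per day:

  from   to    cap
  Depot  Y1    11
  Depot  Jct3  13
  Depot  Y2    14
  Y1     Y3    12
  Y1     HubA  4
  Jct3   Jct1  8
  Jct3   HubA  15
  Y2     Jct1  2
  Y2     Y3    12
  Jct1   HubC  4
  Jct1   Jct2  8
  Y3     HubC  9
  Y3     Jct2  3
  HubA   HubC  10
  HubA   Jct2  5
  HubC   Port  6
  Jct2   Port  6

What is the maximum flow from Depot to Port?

12

Augment Depot→Y1→Y3→HubC→Port: bottleneck 6, flow now 6.
Augment Depot→Y1→Y3→Jct2→Port: bottleneck 3, flow now 9.
Augment Depot→Y1→HubA→Jct2→Port: bottleneck 2, flow now 11.
Augment Depot→Jct3→Jct1→Jct2→Port: bottleneck 1, flow now 12.
No augmenting path remains; maximum flow = 12.
In the residual graph, reachable from Depot: {Depot, Y1, Jct3, Y2, Jct1, Y3, HubA, HubC, Jct2}.
Min-cut edges: HubC→Port (6), Jct2→Port (6); capacity 6 + 6 = 12.
This cut is saturated, so no flow can exceed 12.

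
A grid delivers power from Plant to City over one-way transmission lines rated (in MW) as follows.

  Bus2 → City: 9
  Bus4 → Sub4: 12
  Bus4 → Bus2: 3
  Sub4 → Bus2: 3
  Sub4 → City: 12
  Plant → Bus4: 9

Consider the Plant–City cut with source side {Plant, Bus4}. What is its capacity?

15

Edges leaving {Plant, Bus4}: Bus4→Sub4 (12), Bus4→Bus2 (3).
Cut capacity = 12 + 3 = 15.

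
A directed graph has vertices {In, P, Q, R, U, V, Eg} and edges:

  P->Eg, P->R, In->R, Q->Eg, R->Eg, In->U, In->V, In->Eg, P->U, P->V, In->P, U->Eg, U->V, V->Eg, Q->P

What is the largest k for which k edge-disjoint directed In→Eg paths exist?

5

Assign every edge capacity 1; by Menger, the answer equals the max flow.
Path In→Eg (+1); total 1.
Path In→P→Eg (+1); total 2.
Path In→R→Eg (+1); total 3.
Path In→U→Eg (+1); total 4.
Path In→V→Eg (+1); total 5.
No residual In→Eg path; max flow = 5.
Certifying cut of size 5: {In→Eg, In→P, In→R, In→U, In→V}.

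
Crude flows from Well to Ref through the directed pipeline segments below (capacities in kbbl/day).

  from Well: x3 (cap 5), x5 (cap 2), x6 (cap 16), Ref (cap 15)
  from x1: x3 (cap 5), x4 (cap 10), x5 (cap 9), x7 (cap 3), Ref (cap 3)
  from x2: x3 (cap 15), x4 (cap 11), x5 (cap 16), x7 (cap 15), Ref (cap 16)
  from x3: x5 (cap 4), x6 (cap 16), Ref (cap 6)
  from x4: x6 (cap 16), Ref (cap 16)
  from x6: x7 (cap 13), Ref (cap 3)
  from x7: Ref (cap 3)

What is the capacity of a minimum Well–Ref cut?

Augment Well→Ref: bottleneck 15, flow now 15.
Augment Well→x3→Ref: bottleneck 5, flow now 20.
Augment Well→x6→Ref: bottleneck 3, flow now 23.
Augment Well→x6→x7→Ref: bottleneck 3, flow now 26.
No augmenting path remains; maximum flow = 26.
By max-flow min-cut, the minimum cut capacity equals the max flow.
In the residual graph, reachable from Well: {Well, x5, x6, x7}.
Min-cut edges: Well→x3 (5), Well→Ref (15), x6→Ref (3), x7→Ref (3); capacity 5 + 15 + 3 + 3 = 26.

26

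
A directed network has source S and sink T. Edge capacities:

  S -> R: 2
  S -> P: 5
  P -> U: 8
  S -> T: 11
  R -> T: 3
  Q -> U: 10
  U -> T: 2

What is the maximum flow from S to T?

Augment S→T: bottleneck 11, flow now 11.
Augment S→R→T: bottleneck 2, flow now 13.
Augment S→P→U→T: bottleneck 2, flow now 15.
No augmenting path remains; maximum flow = 15.
In the residual graph, reachable from S: {S, P, U}.
Min-cut edges: S→R (2), S→T (11), U→T (2); capacity 2 + 11 + 2 = 15.
This cut is saturated, so no flow can exceed 15.

15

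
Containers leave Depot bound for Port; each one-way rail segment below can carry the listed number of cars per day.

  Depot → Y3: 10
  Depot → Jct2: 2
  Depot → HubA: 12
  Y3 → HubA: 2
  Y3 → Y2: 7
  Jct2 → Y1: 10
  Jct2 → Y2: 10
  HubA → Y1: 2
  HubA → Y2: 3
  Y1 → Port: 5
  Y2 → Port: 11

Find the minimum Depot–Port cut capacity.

14

Augment Depot→Y3→Y2→Port: bottleneck 7, flow now 7.
Augment Depot→Jct2→Y1→Port: bottleneck 2, flow now 9.
Augment Depot→HubA→Y1→Port: bottleneck 2, flow now 11.
Augment Depot→HubA→Y2→Port: bottleneck 3, flow now 14.
No augmenting path remains; maximum flow = 14.
By max-flow min-cut, the minimum cut capacity equals the max flow.
In the residual graph, reachable from Depot: {Depot, Y3, HubA}.
Min-cut edges: Depot→Jct2 (2), Y3→Y2 (7), HubA→Y1 (2), HubA→Y2 (3); capacity 2 + 7 + 2 + 3 = 14.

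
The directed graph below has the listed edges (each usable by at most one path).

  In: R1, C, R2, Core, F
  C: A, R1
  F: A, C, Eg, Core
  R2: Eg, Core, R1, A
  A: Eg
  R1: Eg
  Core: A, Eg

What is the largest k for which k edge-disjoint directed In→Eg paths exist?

5

Assign every edge capacity 1; by Menger, the answer equals the max flow.
Path In→R2→Eg (+1); total 1.
Path In→F→Eg (+1); total 2.
Path In→R1→Eg (+1); total 3.
Path In→Core→Eg (+1); total 4.
Path In→C→A→Eg (+1); total 5.
No residual In→Eg path; max flow = 5.
Certifying cut of size 5: {In→C, In→Core, In→F, In→R1, In→R2}.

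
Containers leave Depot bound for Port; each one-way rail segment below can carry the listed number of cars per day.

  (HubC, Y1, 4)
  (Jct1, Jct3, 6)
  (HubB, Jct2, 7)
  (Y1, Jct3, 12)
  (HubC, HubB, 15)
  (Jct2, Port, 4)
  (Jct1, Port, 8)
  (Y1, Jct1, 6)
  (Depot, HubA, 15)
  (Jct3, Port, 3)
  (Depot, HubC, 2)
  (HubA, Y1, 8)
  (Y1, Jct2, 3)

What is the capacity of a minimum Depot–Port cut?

Augment Depot→HubC→Y1→Jct1→Port: bottleneck 2, flow now 2.
Augment Depot→HubA→Y1→Jct1→Port: bottleneck 4, flow now 6.
Augment Depot→HubA→Y1→Jct3→Port: bottleneck 3, flow now 9.
Augment Depot→HubA→Y1→Jct2→Port: bottleneck 1, flow now 10.
No augmenting path remains; maximum flow = 10.
By max-flow min-cut, the minimum cut capacity equals the max flow.
In the residual graph, reachable from Depot: {Depot, HubA}.
Min-cut edges: Depot→HubC (2), HubA→Y1 (8); capacity 2 + 8 = 10.

10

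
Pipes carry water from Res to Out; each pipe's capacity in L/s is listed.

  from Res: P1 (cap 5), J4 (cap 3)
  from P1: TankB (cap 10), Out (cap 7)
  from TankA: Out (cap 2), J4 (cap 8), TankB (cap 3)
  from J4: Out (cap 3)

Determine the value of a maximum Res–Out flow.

Augment Res→P1→Out: bottleneck 5, flow now 5.
Augment Res→J4→Out: bottleneck 3, flow now 8.
No augmenting path remains; maximum flow = 8.
In the residual graph, reachable from Res: {Res}.
Min-cut edges: Res→P1 (5), Res→J4 (3); capacity 5 + 3 = 8.
This cut is saturated, so no flow can exceed 8.

8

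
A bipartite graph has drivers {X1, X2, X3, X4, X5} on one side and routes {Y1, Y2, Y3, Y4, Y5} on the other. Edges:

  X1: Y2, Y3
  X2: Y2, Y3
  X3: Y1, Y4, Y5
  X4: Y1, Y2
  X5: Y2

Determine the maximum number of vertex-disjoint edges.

4

Unit-capacity flow: source→left, listed edges, right→sink; max matching = max flow.
Augmenting path X1→Y2 (+1); matched 1.
Augmenting path X2→Y3 (+1); matched 2.
Augmenting path X3→Y1 (+1); matched 3.
Augmenting path X4→Y1→X3→Y4 (+1); matched 4.
No augmenting path remains; maximum matching = 4.
König certificate: {X3, X4, Y2, Y3} is a vertex cover of size 4 (every listed pair touches it), so no matching can be larger.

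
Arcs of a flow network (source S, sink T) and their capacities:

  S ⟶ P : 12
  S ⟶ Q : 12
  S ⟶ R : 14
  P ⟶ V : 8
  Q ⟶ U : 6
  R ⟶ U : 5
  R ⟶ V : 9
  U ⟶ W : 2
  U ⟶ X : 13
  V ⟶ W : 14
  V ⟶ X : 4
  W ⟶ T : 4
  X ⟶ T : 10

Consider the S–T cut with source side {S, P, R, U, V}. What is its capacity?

Edges leaving {S, P, R, U, V}: S→Q (12), U→W (2), U→X (13), V→W (14), V→X (4).
Cut capacity = 12 + 2 + 13 + 14 + 4 = 45.

45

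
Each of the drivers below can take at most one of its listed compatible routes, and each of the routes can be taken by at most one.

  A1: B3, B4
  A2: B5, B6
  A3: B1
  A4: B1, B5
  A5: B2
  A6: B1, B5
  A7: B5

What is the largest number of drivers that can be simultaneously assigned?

5

Unit-capacity flow: source→left, listed edges, right→sink; max matching = max flow.
Augmenting path A1→B3 (+1); matched 1.
Augmenting path A2→B5 (+1); matched 2.
Augmenting path A3→B1 (+1); matched 3.
Augmenting path A5→B2 (+1); matched 4.
Augmenting path A4→B5→A2→B6 (+1); matched 5.
No augmenting path remains; maximum matching = 5.
König certificate: {A1, A2, A5, B1, B5} is a vertex cover of size 5 (every listed pair touches it), so no matching can be larger.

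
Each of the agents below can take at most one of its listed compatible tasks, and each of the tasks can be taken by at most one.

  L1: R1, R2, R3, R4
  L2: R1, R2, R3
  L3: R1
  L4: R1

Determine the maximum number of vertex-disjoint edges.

3

Unit-capacity flow: source→left, listed edges, right→sink; max matching = max flow.
Augmenting path L1→R1 (+1); matched 1.
Augmenting path L2→R2 (+1); matched 2.
Augmenting path L3→R1→L1→R3 (+1); matched 3.
No augmenting path remains; maximum matching = 3.
König certificate: {L1, L2, R1} is a vertex cover of size 3 (every listed pair touches it), so no matching can be larger.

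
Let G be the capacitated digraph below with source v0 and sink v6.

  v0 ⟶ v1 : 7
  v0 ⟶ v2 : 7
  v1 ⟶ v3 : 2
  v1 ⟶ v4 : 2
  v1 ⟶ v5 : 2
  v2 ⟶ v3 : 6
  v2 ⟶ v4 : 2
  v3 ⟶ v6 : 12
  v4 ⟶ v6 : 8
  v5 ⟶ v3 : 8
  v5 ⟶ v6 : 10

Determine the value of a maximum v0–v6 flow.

13

Augment v0→v1→v3→v6: bottleneck 2, flow now 2.
Augment v0→v1→v4→v6: bottleneck 2, flow now 4.
Augment v0→v1→v5→v6: bottleneck 2, flow now 6.
Augment v0→v2→v3→v6: bottleneck 6, flow now 12.
Augment v0→v2→v4→v6: bottleneck 1, flow now 13.
No augmenting path remains; maximum flow = 13.
In the residual graph, reachable from v0: {v0, v1}.
Min-cut edges: v0→v2 (7), v1→v3 (2), v1→v4 (2), v1→v5 (2); capacity 7 + 2 + 2 + 2 = 13.
This cut is saturated, so no flow can exceed 13.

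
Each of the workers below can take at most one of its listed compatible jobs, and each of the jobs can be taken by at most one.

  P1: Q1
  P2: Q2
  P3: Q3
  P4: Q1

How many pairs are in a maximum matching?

3

Unit-capacity flow: source→left, listed edges, right→sink; max matching = max flow.
Augmenting path P1→Q1 (+1); matched 1.
Augmenting path P2→Q2 (+1); matched 2.
Augmenting path P3→Q3 (+1); matched 3.
No augmenting path remains; maximum matching = 3.
König certificate: {P2, P3, Q1} is a vertex cover of size 3 (every listed pair touches it), so no matching can be larger.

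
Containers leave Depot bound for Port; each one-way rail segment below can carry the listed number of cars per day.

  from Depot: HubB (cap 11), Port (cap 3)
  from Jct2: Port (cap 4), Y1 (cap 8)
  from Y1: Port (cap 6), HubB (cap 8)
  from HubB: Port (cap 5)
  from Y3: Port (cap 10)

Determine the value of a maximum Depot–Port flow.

Augment Depot→Port: bottleneck 3, flow now 3.
Augment Depot→HubB→Port: bottleneck 5, flow now 8.
No augmenting path remains; maximum flow = 8.
In the residual graph, reachable from Depot: {Depot, HubB}.
Min-cut edges: Depot→Port (3), HubB→Port (5); capacity 3 + 5 = 8.
This cut is saturated, so no flow can exceed 8.

8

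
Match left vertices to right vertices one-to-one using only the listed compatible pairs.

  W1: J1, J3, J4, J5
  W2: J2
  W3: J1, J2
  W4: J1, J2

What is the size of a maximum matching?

Unit-capacity flow: source→left, listed edges, right→sink; max matching = max flow.
Augmenting path W1→J1 (+1); matched 1.
Augmenting path W2→J2 (+1); matched 2.
Augmenting path W3→J1→W1→J3 (+1); matched 3.
No augmenting path remains; maximum matching = 3.
König certificate: {W1, J1, J2} is a vertex cover of size 3 (every listed pair touches it), so no matching can be larger.

3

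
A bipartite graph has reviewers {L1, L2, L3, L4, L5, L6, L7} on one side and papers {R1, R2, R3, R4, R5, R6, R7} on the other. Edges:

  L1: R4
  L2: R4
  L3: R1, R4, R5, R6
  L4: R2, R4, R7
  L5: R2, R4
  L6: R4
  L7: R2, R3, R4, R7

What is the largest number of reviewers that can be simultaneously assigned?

Unit-capacity flow: source→left, listed edges, right→sink; max matching = max flow.
Augmenting path L1→R4 (+1); matched 1.
Augmenting path L3→R1 (+1); matched 2.
Augmenting path L4→R2 (+1); matched 3.
Augmenting path L7→R3 (+1); matched 4.
Augmenting path L5→R2→L4→R7 (+1); matched 5.
No augmenting path remains; maximum matching = 5.
König certificate: {L3, L4, L5, L7, R4} is a vertex cover of size 5 (every listed pair touches it), so no matching can be larger.

5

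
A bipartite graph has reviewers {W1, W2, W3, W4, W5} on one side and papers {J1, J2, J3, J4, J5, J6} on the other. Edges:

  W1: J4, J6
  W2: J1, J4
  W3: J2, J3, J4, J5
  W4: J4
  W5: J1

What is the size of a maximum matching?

4

Unit-capacity flow: source→left, listed edges, right→sink; max matching = max flow.
Augmenting path W1→J4 (+1); matched 1.
Augmenting path W2→J1 (+1); matched 2.
Augmenting path W3→J2 (+1); matched 3.
Augmenting path W4→J4→W1→J6 (+1); matched 4.
No augmenting path remains; maximum matching = 4.
König certificate: {W1, W3, J1, J4} is a vertex cover of size 4 (every listed pair touches it), so no matching can be larger.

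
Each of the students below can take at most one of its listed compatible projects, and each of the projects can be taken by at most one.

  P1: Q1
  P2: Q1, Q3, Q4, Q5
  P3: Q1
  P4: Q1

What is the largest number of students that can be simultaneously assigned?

2

Unit-capacity flow: source→left, listed edges, right→sink; max matching = max flow.
Augmenting path P1→Q1 (+1); matched 1.
Augmenting path P2→Q3 (+1); matched 2.
No augmenting path remains; maximum matching = 2.
König certificate: {P2, Q1} is a vertex cover of size 2 (every listed pair touches it), so no matching can be larger.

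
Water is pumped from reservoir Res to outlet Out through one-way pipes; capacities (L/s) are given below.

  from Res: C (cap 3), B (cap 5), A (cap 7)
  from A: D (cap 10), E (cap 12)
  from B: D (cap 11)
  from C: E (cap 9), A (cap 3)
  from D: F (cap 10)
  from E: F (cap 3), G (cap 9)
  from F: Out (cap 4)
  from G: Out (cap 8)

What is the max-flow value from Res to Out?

12

Augment Res→A→D→F→Out: bottleneck 4, flow now 4.
Augment Res→A→E→G→Out: bottleneck 3, flow now 7.
Augment Res→C→E→G→Out: bottleneck 3, flow now 10.
Augment Res→B→D→A→E→G→Out: bottleneck 2, flow now 12. (uses reverse residual edge)
No augmenting path remains; maximum flow = 12.
In the residual graph, reachable from Res: {Res, A, B, C, D, E, F, G}.
Min-cut edges: F→Out (4), G→Out (8); capacity 4 + 8 = 12.
This cut is saturated, so no flow can exceed 12.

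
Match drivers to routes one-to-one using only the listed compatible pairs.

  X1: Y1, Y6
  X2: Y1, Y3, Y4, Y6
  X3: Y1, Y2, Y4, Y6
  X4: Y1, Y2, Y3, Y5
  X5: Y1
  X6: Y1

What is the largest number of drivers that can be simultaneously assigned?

Unit-capacity flow: source→left, listed edges, right→sink; max matching = max flow.
Augmenting path X1→Y1 (+1); matched 1.
Augmenting path X2→Y3 (+1); matched 2.
Augmenting path X3→Y2 (+1); matched 3.
Augmenting path X4→Y5 (+1); matched 4.
Augmenting path X5→Y1→X1→Y6 (+1); matched 5.
No augmenting path remains; maximum matching = 5.
König certificate: {X1, X2, X3, X4, Y1} is a vertex cover of size 5 (every listed pair touches it), so no matching can be larger.

5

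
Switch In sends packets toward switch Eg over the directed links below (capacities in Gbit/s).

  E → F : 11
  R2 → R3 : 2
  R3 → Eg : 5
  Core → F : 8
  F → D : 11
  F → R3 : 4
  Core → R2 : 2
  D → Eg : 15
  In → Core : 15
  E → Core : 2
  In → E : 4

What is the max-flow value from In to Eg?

Augment In→Core→F→R3→Eg: bottleneck 4, flow now 4.
Augment In→Core→F→D→Eg: bottleneck 4, flow now 8.
Augment In→Core→R2→R3→Eg: bottleneck 1, flow now 9.
Augment In→E→F→D→Eg: bottleneck 4, flow now 13.
Augment In→Core→R2→R3→F→D→Eg: bottleneck 1, flow now 14. (uses reverse residual edge)
No augmenting path remains; maximum flow = 14.
In the residual graph, reachable from In: {In, Core}.
Min-cut edges: In→E (4), Core→F (8), Core→R2 (2); capacity 4 + 8 + 2 = 14.
This cut is saturated, so no flow can exceed 14.

14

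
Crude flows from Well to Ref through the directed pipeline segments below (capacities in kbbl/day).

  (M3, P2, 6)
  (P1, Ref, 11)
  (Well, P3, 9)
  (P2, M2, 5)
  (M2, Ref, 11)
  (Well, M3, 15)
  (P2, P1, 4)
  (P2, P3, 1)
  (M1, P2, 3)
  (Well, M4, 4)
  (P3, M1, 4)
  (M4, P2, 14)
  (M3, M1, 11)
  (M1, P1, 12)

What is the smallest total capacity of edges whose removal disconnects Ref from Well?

Augment Well→M3→P2→P1→Ref: bottleneck 4, flow now 4.
Augment Well→M3→P2→M2→Ref: bottleneck 2, flow now 6.
Augment Well→M3→M1→P1→Ref: bottleneck 7, flow now 13.
Augment Well→M4→P2→M2→Ref: bottleneck 3, flow now 16.
No augmenting path remains; maximum flow = 16.
By max-flow min-cut, the minimum cut capacity equals the max flow.
In the residual graph, reachable from Well: {Well, M3, P3, M4, P2, M1, P1}.
Min-cut edges: P2→M2 (5), P1→Ref (11); capacity 5 + 11 = 16.

16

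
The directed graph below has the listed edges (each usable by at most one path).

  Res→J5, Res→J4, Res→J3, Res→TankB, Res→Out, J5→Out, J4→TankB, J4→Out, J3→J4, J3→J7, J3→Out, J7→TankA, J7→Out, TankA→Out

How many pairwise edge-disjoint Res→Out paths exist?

4

Assign every edge capacity 1; by Menger, the answer equals the max flow.
Path Res→Out (+1); total 1.
Path Res→J5→Out (+1); total 2.
Path Res→J4→Out (+1); total 3.
Path Res→J3→Out (+1); total 4.
No residual Res→Out path; max flow = 4.
Certifying cut of size 4: {Res→J3, Res→J4, Res→J5, Res→Out}.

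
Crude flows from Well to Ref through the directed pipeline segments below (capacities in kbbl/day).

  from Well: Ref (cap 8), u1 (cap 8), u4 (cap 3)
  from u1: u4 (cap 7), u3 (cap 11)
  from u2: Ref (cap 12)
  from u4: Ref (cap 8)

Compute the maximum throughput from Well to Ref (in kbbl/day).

16

Augment Well→Ref: bottleneck 8, flow now 8.
Augment Well→u4→Ref: bottleneck 3, flow now 11.
Augment Well→u1→u4→Ref: bottleneck 5, flow now 16.
No augmenting path remains; maximum flow = 16.
In the residual graph, reachable from Well: {Well, u1, u3, u4}.
Min-cut edges: Well→Ref (8), u4→Ref (8); capacity 8 + 8 = 16.
This cut is saturated, so no flow can exceed 16.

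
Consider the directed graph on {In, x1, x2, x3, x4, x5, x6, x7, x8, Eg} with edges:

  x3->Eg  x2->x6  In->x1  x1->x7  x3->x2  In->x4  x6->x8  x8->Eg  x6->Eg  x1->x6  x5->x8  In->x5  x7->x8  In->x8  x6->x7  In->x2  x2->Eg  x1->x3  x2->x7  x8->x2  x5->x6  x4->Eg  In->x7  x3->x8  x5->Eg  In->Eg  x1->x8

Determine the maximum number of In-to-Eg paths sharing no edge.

7

Assign every edge capacity 1; by Menger, the answer equals the max flow.
Path In→Eg (+1); total 1.
Path In→x2→Eg (+1); total 2.
Path In→x4→Eg (+1); total 3.
Path In→x5→Eg (+1); total 4.
Path In→x8→Eg (+1); total 5.
Path In→x1→x3→Eg (+1); total 6.
Path In→x7→x8→x2→x6→Eg (+1); total 7.
No residual In→Eg path; max flow = 7.
Certifying cut of size 7: {In→Eg, In→x1, In→x2, In→x4, In→x5, In→x7, In→x8}.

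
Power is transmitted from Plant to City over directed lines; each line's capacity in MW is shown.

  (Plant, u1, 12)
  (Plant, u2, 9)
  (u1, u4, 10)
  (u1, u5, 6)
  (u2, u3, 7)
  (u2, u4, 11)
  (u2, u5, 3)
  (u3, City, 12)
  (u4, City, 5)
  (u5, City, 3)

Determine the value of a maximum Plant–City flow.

15

Augment Plant→u1→u4→City: bottleneck 5, flow now 5.
Augment Plant→u1→u5→City: bottleneck 3, flow now 8.
Augment Plant→u2→u3→City: bottleneck 7, flow now 15.
No augmenting path remains; maximum flow = 15.
In the residual graph, reachable from Plant: {Plant, u1, u2, u4, u5}.
Min-cut edges: u2→u3 (7), u4→City (5), u5→City (3); capacity 7 + 5 + 3 = 15.
This cut is saturated, so no flow can exceed 15.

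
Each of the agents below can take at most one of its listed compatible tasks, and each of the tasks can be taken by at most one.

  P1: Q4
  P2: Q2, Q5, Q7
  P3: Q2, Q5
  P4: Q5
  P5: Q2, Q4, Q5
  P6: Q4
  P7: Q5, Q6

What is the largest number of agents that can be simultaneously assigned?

5

Unit-capacity flow: source→left, listed edges, right→sink; max matching = max flow.
Augmenting path P1→Q4 (+1); matched 1.
Augmenting path P2→Q2 (+1); matched 2.
Augmenting path P3→Q5 (+1); matched 3.
Augmenting path P7→Q6 (+1); matched 4.
Augmenting path P5→Q2→P2→Q7 (+1); matched 5.
No augmenting path remains; maximum matching = 5.
König certificate: {P2, P7, Q2, Q4, Q5} is a vertex cover of size 5 (every listed pair touches it), so no matching can be larger.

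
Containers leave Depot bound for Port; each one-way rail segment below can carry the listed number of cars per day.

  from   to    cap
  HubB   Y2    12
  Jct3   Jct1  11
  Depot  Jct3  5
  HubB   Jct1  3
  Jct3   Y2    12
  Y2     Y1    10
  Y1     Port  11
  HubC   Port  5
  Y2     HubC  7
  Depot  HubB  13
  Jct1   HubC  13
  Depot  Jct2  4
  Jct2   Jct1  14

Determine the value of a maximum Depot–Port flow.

Augment Depot→HubB→Jct1→HubC→Port: bottleneck 3, flow now 3.
Augment Depot→HubB→Y2→HubC→Port: bottleneck 2, flow now 5.
Augment Depot→HubB→Y2→Y1→Port: bottleneck 8, flow now 13.
Augment Depot→Jct3→Y2→Y1→Port: bottleneck 2, flow now 15.
No augmenting path remains; maximum flow = 15.
In the residual graph, reachable from Depot: {Depot, HubB, Jct3, Jct2, Jct1, Y2, HubC}.
Min-cut edges: Y2→Y1 (10), HubC→Port (5); capacity 10 + 5 = 15.
This cut is saturated, so no flow can exceed 15.

15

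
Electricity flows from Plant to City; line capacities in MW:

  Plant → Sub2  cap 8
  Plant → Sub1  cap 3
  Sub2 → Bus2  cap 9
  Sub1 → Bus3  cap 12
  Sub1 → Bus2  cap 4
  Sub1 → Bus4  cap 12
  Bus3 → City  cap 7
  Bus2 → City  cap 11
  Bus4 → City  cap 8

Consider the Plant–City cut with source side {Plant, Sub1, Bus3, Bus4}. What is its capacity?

Edges leaving {Plant, Sub1, Bus3, Bus4}: Plant→Sub2 (8), Sub1→Bus2 (4), Bus3→City (7), Bus4→City (8).
Cut capacity = 8 + 4 + 7 + 8 = 27.

27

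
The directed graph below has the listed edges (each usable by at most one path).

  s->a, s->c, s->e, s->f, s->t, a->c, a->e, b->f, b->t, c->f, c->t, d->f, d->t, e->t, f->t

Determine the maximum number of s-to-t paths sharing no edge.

4

Assign every edge capacity 1; by Menger, the answer equals the max flow.
Path s→t (+1); total 1.
Path s→c→t (+1); total 2.
Path s→e→t (+1); total 3.
Path s→f→t (+1); total 4.
No residual s→t path; max flow = 4.
Certifying cut of size 4: {c→t, e→t, f→t, s→t}.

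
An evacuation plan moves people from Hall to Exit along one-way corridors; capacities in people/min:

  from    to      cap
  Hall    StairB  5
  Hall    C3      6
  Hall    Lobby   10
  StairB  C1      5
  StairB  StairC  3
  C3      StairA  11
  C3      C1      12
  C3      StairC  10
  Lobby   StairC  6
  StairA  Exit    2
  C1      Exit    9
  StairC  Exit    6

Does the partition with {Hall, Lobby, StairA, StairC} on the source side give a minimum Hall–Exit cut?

Given cut capacity: 5 + 6 + 2 + 6 = 19.
Augment Hall→StairB→C1→Exit: bottleneck 5, flow now 5.
Augment Hall→C3→StairA→Exit: bottleneck 2, flow now 7.
Augment Hall→C3→C1→Exit: bottleneck 4, flow now 11.
Augment Hall→Lobby→StairC→Exit: bottleneck 6, flow now 17.
No augmenting path remains; maximum flow = 17.
In the residual graph, reachable from Hall: {Hall, Lobby}.
Min-cut edges: Hall→StairB (5), Hall→C3 (6), Lobby→StairC (6); capacity 5 + 6 + 6 = 17.
Cut capacity 19 exceeds the max flow 17, so it is not minimum.

No — its capacity is 19, but the minimum cut has capacity 17.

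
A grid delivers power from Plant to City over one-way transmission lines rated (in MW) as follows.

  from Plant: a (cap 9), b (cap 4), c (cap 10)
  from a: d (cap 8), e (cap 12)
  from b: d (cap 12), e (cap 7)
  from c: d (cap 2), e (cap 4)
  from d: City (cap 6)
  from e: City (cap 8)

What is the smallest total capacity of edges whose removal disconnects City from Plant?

Augment Plant→a→d→City: bottleneck 6, flow now 6.
Augment Plant→a→e→City: bottleneck 3, flow now 9.
Augment Plant→b→e→City: bottleneck 4, flow now 13.
Augment Plant→c→e→City: bottleneck 1, flow now 14.
No augmenting path remains; maximum flow = 14.
By max-flow min-cut, the minimum cut capacity equals the max flow.
In the residual graph, reachable from Plant: {Plant, a, b, c, d, e}.
Min-cut edges: d→City (6), e→City (8); capacity 6 + 8 = 14.

14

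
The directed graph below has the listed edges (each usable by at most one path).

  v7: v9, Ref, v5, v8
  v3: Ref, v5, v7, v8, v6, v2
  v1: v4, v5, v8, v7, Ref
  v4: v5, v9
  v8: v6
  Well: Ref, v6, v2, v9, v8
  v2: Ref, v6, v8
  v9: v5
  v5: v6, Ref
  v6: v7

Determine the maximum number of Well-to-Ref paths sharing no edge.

Assign every edge capacity 1; by Menger, the answer equals the max flow.
Path Well→Ref (+1); total 1.
Path Well→v2→Ref (+1); total 2.
Path Well→v6→v7→Ref (+1); total 3.
Path Well→v9→v5→Ref (+1); total 4.
No residual Well→Ref path; max flow = 4.
Certifying cut of size 4: {Well→Ref, Well→v2, Well→v9, v6→v7}.

4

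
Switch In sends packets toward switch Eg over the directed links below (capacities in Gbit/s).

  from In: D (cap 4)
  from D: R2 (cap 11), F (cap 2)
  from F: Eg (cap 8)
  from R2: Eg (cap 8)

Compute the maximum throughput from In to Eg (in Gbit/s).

Augment In→D→F→Eg: bottleneck 2, flow now 2.
Augment In→D→R2→Eg: bottleneck 2, flow now 4.
No augmenting path remains; maximum flow = 4.
In the residual graph, reachable from In: {In}.
Min-cut edges: In→D (4); capacity 4 = 4.
This cut is saturated, so no flow can exceed 4.

4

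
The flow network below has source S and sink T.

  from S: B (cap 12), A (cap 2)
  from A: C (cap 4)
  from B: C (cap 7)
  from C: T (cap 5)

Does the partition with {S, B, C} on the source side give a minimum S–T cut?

Given cut capacity: 2 + 5 = 7.
Augment S→A→C→T: bottleneck 2, flow now 2.
Augment S→B→C→T: bottleneck 3, flow now 5.
No augmenting path remains; maximum flow = 5.
In the residual graph, reachable from S: {S, A, B, C}.
Min-cut edges: C→T (5); capacity 5 = 5.
Cut capacity 7 exceeds the max flow 5, so it is not minimum.

No — its capacity is 7, but the minimum cut has capacity 5.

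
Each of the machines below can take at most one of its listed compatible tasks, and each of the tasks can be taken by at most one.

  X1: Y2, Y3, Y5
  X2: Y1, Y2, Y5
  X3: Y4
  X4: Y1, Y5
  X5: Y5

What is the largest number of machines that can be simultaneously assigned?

Unit-capacity flow: source→left, listed edges, right→sink; max matching = max flow.
Augmenting path X1→Y2 (+1); matched 1.
Augmenting path X2→Y1 (+1); matched 2.
Augmenting path X3→Y4 (+1); matched 3.
Augmenting path X4→Y5 (+1); matched 4.
Augmenting path X5→Y5→X4→Y1→X2→Y2→X1→Y3 (+1); matched 5.
No augmenting path remains; maximum matching = 5.
König certificate: {X1, X2, X3, X4, X5} is a vertex cover of size 5 (every listed pair touches it), so no matching can be larger.

5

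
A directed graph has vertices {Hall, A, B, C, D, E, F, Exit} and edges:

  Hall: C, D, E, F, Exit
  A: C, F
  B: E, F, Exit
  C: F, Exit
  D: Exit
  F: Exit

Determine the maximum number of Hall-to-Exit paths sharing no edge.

Assign every edge capacity 1; by Menger, the answer equals the max flow.
Path Hall→Exit (+1); total 1.
Path Hall→C→Exit (+1); total 2.
Path Hall→D→Exit (+1); total 3.
Path Hall→F→Exit (+1); total 4.
No residual Hall→Exit path; max flow = 4.
Certifying cut of size 4: {Hall→C, Hall→D, Hall→Exit, Hall→F}.

4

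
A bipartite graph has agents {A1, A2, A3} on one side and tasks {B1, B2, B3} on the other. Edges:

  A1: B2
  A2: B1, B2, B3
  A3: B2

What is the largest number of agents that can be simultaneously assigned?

2

Unit-capacity flow: source→left, listed edges, right→sink; max matching = max flow.
Augmenting path A1→B2 (+1); matched 1.
Augmenting path A2→B1 (+1); matched 2.
No augmenting path remains; maximum matching = 2.
König certificate: {A2, B2} is a vertex cover of size 2 (every listed pair touches it), so no matching can be larger.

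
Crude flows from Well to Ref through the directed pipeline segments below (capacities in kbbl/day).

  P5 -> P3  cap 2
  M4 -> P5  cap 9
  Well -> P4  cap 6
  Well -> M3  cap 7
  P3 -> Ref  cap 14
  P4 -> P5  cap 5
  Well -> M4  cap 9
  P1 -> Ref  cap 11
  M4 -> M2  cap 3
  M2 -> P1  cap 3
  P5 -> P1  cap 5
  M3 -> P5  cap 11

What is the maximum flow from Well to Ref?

10

Augment Well→M4→P5→P1→Ref: bottleneck 5, flow now 5.
Augment Well→M4→P5→P3→Ref: bottleneck 2, flow now 7.
Augment Well→M4→M2→P1→Ref: bottleneck 2, flow now 9.
Augment Well→P4→P5→M4→M2→P1→Ref: bottleneck 1, flow now 10. (uses reverse residual edge)
No augmenting path remains; maximum flow = 10.
In the residual graph, reachable from Well: {Well, M4, P4, M3, P5}.
Min-cut edges: M4→M2 (3), P5→P1 (5), P5→P3 (2); capacity 3 + 5 + 2 = 10.
This cut is saturated, so no flow can exceed 10.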